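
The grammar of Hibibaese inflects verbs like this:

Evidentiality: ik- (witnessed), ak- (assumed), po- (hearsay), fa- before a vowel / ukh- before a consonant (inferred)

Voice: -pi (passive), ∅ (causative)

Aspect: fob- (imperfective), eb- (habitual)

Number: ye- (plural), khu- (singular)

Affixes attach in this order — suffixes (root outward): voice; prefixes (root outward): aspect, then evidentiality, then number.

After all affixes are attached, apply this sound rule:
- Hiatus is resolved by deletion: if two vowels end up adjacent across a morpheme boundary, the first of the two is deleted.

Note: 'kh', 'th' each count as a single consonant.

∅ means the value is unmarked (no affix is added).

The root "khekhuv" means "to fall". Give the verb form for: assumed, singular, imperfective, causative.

Attach aspect imperfective fob- → fobkhekhuv.
voice = causative: zero marking, form stays fobkhekhuv.
Attach evidentiality assumed ak- → akfobkhekhuv.
Attach number singular khu- → khuakfobkhekhuv.
Apply vowel deletion: khuakfobkhekhuv → khakfobkhekhuv.

khakfobkhekhuv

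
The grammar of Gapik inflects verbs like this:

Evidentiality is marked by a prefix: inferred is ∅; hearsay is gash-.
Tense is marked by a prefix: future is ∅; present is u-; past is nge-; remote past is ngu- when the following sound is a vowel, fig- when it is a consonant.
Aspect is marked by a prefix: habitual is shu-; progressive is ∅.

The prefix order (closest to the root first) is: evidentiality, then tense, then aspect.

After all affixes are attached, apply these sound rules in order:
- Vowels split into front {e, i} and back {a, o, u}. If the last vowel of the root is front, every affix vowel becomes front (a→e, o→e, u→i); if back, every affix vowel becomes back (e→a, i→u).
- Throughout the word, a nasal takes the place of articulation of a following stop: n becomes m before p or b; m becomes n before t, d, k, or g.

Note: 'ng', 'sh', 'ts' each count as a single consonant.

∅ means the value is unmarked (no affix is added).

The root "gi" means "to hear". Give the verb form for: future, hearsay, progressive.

geshgi

Attach evidentiality hearsay gash- → gashgi.
tense = future: zero marking, form stays gashgi.
aspect = progressive: zero marking, form stays gashgi.
Apply vowel harmony: gashgi → geshgi.
Nasal assimilation: no change.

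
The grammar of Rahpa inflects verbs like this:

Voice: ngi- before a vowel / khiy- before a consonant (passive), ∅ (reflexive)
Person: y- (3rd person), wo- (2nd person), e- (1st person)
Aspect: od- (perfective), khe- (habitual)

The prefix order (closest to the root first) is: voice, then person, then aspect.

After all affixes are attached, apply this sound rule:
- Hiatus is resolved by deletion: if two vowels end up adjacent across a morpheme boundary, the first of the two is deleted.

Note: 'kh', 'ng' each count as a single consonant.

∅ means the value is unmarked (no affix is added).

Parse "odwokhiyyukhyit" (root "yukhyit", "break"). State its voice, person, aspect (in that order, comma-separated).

passive, 2nd person, perfective

Segment: od-wo-khiy-yukhyit.
voice: ngi/khiy- → passive.
person: wo- → 2nd person.
aspect: od- → perfective.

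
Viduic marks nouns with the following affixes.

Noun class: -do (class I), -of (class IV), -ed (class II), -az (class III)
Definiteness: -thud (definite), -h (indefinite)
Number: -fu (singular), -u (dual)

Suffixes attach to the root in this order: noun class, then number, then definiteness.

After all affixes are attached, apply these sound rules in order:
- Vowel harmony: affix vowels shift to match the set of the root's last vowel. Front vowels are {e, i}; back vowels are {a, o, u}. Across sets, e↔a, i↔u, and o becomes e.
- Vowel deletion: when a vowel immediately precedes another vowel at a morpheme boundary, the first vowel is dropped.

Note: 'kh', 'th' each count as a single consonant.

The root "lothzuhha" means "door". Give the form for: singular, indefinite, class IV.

Attach noun class class IV -of → lothzuhhaof.
Attach number singular -fu → lothzuhhaoffu.
Attach definiteness indefinite -h → lothzuhhaoffuh.
Vowel harmony: no change.
Apply vowel deletion: lothzuhhaoffuh → lothzuhhoffuh.

lothzuhhoffuh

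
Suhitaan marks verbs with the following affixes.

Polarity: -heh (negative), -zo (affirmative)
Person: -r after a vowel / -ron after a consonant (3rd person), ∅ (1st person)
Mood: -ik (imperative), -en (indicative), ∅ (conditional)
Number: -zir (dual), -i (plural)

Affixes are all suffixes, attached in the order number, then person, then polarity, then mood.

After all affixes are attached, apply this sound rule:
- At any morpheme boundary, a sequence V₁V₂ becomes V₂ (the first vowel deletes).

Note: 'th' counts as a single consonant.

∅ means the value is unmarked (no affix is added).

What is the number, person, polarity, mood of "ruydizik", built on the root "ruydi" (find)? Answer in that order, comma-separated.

Segment: ruydi-i-zo-ik.
number: -i → plural.
person: ∅ → 1st person.
polarity: -zo → affirmative.
mood: -ik → imperative.

plural, 1st person, affirmative, imperative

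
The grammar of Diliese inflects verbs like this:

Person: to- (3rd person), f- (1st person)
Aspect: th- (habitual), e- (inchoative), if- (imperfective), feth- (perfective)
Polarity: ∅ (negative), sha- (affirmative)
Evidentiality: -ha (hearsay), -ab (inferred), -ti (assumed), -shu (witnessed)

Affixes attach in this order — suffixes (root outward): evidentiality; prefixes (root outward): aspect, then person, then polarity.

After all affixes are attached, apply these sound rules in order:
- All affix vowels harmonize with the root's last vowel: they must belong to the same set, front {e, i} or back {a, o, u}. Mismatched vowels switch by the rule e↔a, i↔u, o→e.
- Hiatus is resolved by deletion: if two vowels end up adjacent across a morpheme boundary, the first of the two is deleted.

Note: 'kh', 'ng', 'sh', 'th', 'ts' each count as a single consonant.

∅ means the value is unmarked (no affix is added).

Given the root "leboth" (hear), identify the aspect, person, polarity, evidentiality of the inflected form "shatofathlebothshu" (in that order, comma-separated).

Segment: sha-to-feth-leboth-shu.
aspect: feth- → perfective.
person: to- → 3rd person.
polarity: sha- → affirmative.
evidentiality: -shu → witnessed.

perfective, 3rd person, affirmative, witnessed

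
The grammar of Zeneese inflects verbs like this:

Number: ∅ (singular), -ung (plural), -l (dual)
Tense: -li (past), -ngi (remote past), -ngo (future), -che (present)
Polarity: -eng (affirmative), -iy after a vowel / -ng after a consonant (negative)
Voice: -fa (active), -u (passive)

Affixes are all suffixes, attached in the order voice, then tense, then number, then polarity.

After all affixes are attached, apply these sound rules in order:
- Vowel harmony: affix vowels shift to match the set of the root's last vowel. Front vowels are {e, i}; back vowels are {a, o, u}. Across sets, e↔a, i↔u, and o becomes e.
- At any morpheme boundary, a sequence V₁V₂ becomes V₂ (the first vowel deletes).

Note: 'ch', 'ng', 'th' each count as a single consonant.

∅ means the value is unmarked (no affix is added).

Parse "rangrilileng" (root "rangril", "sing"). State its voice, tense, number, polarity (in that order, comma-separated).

passive, past, singular, affirmative

Segment: rangril-u-li-eng.
voice: -u → passive.
tense: -li → past.
number: ∅ → singular.
polarity: -eng → affirmative.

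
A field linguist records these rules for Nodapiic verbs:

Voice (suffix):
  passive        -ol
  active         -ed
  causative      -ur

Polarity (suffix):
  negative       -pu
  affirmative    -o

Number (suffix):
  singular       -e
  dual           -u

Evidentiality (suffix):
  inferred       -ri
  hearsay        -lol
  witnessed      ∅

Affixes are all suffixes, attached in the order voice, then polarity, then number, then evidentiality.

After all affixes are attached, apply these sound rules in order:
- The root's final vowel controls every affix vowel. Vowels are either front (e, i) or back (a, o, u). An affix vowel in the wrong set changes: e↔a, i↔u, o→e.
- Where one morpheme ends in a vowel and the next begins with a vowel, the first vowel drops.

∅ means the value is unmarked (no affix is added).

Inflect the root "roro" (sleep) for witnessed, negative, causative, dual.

Attach voice causative -ur → rorour.
Attach polarity negative -pu → rorourpu.
Attach number dual -u → rorourpuu.
evidentiality = witnessed: zero marking, form stays rorourpuu.
Vowel harmony: no change.
Apply vowel deletion: rorourpuu → rorurpu.

rorurpu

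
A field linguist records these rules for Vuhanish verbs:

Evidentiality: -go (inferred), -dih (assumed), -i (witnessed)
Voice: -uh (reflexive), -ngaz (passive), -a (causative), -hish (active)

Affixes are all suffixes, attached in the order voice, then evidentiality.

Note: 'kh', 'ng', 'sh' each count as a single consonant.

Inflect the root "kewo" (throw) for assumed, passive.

kewongazdih

Attach voice passive -ngaz → kewongaz.
Attach evidentiality assumed -dih → kewongazdih.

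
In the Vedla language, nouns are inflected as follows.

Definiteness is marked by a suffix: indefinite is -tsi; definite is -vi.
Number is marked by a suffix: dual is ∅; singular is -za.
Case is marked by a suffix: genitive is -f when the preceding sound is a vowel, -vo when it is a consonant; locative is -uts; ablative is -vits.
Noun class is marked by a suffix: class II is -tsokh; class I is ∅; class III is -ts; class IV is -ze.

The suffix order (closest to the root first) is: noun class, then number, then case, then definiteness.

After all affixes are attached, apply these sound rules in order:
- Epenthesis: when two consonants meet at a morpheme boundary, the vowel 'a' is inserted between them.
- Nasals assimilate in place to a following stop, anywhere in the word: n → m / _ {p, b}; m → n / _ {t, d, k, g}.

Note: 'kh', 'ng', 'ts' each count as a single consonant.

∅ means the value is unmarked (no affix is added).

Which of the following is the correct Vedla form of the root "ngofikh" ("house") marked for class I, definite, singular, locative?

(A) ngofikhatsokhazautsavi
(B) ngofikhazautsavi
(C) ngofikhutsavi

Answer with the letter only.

noun class = class I: zero marking, form stays ngofikh.
Attach number singular -za → ngofikhza.
Attach case locative -uts → ngofikhzauts.
Attach definiteness definite -vi → ngofikhzautsvi.
Apply epenthesis: ngofikhzautsvi → ngofikhazautsavi.
Nasal assimilation: no change.
So the correct form is ngofikhazautsavi, option (B).
(A) ngofikhatsokhazautsavi is wrong: it uses class II instead of class I for noun class.
(C) ngofikhutsavi is wrong: it uses dual instead of singular for number.

B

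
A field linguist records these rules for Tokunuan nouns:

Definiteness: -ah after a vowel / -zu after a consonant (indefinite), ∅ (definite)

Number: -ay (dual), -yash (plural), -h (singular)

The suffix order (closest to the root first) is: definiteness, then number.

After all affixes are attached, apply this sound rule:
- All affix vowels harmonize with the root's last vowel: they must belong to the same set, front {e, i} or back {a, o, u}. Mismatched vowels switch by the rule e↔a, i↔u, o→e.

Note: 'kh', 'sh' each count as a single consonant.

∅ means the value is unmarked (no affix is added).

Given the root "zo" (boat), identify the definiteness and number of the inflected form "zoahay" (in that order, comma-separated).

Segment: zo-ah-ay.
definiteness: -ah/zu → indefinite.
number: -ay → dual.

indefinite, dual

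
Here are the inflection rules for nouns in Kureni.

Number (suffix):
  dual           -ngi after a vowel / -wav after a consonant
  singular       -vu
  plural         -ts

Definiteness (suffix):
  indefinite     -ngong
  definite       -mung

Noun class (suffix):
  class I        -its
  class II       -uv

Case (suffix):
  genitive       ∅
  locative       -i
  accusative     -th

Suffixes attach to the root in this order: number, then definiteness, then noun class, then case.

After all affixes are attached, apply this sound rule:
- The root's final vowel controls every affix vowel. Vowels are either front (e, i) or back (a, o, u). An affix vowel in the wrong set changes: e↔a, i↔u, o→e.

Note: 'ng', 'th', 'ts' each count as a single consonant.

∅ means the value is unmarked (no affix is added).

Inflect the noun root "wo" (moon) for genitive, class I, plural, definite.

wotsmunguts

Attach number plural -ts → wots.
Attach definiteness definite -mung → wotsmung.
Attach noun class class I -its → wotsmungits.
case = genitive: zero marking, form stays wotsmungits.
Apply vowel harmony: wotsmungits → wotsmunguts.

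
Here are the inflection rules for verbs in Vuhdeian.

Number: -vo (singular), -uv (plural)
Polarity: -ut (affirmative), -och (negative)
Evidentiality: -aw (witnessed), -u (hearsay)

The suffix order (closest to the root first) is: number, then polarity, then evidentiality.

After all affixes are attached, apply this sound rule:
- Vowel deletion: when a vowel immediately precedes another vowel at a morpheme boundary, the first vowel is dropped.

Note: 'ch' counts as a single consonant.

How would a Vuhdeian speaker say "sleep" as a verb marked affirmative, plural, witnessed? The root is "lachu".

lachuvutaw

Attach number plural -uv → lachuuv.
Attach polarity affirmative -ut → lachuuvut.
Attach evidentiality witnessed -aw → lachuuvutaw.
Apply vowel deletion: lachuuvutaw → lachuvutaw.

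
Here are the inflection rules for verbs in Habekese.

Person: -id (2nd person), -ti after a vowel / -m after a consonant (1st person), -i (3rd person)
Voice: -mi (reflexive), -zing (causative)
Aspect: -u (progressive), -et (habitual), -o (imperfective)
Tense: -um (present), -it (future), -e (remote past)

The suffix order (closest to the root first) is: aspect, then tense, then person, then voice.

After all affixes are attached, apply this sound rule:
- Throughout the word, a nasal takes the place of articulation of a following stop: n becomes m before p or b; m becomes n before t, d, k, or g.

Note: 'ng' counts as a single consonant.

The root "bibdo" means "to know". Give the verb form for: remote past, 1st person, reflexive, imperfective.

Attach aspect imperfective -o → bibdoo.
Attach tense remote past -e → bibdooe.
Attach person 1st person -ti (after vowel 'e') → bibdooeti.
Attach voice reflexive -mi → bibdooetimi.
Nasal assimilation: no change.

bibdooetimi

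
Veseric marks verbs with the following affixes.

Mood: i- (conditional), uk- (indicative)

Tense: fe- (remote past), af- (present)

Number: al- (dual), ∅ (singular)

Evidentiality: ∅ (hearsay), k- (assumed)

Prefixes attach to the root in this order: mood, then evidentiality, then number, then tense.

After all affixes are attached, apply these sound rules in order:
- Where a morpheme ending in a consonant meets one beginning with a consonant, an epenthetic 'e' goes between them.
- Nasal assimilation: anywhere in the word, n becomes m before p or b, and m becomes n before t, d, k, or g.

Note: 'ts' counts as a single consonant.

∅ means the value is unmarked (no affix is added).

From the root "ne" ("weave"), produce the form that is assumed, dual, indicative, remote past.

Attach mood indicative uk- → ukne.
Attach evidentiality assumed k- → kukne.
Attach number dual al- → alkukne.
Attach tense remote past fe- → fealkukne.
Apply epenthesis: fealkukne → fealekukene.
Nasal assimilation: no change.

fealekukene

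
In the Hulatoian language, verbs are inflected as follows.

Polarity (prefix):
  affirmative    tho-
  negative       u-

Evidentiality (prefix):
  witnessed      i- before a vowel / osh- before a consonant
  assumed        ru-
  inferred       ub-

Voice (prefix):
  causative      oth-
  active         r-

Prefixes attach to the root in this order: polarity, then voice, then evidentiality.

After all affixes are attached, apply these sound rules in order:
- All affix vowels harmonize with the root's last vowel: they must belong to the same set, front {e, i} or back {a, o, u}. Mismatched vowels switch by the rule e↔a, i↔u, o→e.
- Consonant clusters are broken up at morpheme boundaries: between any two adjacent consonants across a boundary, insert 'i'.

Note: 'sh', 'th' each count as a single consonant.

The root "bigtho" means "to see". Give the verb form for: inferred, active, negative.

ubirubigtho

Attach polarity negative u- → ubigtho.
Attach voice active r- → rubigtho.
Attach evidentiality inferred ub- → ubrubigtho.
Vowel harmony: no change.
Apply epenthesis: ubrubigtho → ubirubigtho.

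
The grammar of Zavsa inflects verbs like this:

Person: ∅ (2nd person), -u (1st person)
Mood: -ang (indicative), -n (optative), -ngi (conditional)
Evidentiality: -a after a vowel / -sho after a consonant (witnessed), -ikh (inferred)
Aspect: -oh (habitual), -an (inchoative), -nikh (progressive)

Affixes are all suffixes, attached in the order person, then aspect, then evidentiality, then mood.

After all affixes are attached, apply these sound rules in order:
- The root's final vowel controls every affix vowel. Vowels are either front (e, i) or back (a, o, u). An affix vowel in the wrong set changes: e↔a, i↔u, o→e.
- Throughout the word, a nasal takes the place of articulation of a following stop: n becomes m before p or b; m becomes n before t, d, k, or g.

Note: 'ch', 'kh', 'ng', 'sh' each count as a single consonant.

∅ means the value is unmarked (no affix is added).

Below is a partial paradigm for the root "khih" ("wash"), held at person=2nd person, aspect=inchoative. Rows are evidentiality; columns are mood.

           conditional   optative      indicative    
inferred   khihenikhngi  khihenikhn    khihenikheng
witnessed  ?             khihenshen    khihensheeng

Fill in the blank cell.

khihenshengi

person = 2nd person: zero marking, form stays khih.
Attach aspect inchoative -an → khihan.
Attach evidentiality witnessed -sho (after consonant 'n') → khihansho.
Attach mood conditional -ngi → khihanshongi.
Apply vowel harmony: khihanshongi → khihenshengi.
Nasal assimilation: no change.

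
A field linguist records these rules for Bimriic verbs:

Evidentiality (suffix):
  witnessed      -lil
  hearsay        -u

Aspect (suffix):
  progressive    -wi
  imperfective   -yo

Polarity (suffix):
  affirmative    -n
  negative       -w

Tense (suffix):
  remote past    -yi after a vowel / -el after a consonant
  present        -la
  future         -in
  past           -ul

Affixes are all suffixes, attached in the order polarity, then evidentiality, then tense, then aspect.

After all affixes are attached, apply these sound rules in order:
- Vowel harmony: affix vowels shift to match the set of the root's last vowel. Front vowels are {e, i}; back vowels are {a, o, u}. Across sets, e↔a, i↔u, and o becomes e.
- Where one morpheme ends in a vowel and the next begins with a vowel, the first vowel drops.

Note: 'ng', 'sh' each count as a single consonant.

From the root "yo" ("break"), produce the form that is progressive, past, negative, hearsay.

Attach polarity negative -w → yow.
Attach evidentiality hearsay -u → yowu.
Attach tense past -ul → yowuul.
Attach aspect progressive -wi → yowuulwi.
Apply vowel harmony: yowuulwi → yowuulwu.
Apply vowel deletion: yowuulwu → yowulwu.

yowulwu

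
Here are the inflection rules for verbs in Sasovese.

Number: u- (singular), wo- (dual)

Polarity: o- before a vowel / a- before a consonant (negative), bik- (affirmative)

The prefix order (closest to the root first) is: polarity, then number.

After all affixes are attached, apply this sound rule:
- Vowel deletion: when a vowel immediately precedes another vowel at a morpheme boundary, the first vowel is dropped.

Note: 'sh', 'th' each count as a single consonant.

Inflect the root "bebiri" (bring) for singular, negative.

Attach polarity negative a- (before consonant 'b') → abebiri.
Attach number singular u- → uabebiri.
Apply vowel deletion: uabebiri → abebiri.

abebiri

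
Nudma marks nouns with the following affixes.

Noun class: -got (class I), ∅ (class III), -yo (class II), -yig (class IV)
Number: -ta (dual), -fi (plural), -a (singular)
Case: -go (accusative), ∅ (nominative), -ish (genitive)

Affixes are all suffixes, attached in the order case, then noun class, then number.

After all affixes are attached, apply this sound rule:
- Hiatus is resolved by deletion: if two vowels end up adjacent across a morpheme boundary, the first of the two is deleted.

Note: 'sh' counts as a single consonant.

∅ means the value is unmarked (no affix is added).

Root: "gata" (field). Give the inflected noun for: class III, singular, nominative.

case = nominative: zero marking, form stays gata.
noun class = class III: zero marking, form stays gata.
Attach number singular -a → gataa.
Apply vowel deletion: gataa → gata.

gata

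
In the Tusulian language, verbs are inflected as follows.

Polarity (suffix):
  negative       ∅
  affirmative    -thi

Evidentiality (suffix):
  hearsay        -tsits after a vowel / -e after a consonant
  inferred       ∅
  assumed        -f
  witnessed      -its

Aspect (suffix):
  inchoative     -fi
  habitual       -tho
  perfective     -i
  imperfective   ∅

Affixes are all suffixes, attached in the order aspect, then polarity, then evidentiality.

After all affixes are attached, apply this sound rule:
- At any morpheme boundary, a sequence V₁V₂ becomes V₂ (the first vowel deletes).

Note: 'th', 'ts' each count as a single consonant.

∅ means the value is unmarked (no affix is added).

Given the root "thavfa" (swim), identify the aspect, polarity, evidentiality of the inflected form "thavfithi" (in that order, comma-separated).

Segment: thavfa-i-thi.
aspect: -i → perfective.
polarity: -thi → affirmative.
evidentiality: ∅ → inferred.

perfective, affirmative, inferred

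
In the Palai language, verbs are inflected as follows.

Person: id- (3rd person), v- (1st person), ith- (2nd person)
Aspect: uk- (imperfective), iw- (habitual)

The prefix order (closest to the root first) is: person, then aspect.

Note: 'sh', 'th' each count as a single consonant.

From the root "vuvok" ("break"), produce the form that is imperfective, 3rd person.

ukidvuvok

Attach person 3rd person id- → idvuvok.
Attach aspect imperfective uk- → ukidvuvok.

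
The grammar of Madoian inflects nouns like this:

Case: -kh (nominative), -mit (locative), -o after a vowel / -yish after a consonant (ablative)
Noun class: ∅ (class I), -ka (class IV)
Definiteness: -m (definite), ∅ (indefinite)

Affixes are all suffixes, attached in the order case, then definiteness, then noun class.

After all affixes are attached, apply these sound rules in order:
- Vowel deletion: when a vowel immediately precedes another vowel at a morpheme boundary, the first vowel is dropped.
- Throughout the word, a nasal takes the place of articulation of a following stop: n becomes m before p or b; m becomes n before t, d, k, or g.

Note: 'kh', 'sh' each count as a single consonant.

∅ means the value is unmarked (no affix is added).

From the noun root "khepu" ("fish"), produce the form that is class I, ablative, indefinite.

Attach case ablative -o (after vowel 'u') → khepuo.
definiteness = indefinite: zero marking, form stays khepuo.
noun class = class I: zero marking, form stays khepuo.
Apply vowel deletion: khepuo → khepo.
Nasal assimilation: no change.

khepo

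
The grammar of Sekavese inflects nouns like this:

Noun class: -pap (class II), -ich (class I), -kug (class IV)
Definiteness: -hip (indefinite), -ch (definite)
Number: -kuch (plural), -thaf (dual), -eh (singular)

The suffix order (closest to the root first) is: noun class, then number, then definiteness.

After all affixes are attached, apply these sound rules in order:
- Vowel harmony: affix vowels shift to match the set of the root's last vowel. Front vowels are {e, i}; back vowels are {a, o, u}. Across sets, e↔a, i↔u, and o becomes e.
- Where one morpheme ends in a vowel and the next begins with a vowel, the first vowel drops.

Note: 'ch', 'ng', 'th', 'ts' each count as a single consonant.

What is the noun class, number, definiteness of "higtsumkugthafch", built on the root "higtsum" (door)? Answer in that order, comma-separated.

class IV, dual, definite

Segment: higtsum-kug-thaf-ch.
noun class: -kug → class IV.
number: -thaf → dual.
definiteness: -ch → definite.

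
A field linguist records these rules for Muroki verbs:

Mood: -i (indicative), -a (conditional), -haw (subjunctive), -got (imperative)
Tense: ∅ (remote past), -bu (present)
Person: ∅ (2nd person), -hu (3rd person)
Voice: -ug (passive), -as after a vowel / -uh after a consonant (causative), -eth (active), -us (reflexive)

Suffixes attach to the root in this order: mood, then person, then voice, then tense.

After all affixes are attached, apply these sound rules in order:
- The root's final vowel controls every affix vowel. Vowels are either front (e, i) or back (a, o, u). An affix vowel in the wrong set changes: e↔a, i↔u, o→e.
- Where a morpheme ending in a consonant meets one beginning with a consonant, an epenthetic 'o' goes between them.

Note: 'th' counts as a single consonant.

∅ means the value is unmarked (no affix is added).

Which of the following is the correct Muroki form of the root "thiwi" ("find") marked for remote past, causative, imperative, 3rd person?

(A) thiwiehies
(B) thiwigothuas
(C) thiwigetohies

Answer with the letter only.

C

Attach mood imperative -got → thiwigot.
Attach person 3rd person -hu → thiwigothu.
Attach voice causative -as (after vowel 'u') → thiwigothuas.
tense = remote past: zero marking, form stays thiwigothuas.
Apply vowel harmony: thiwigothuas → thiwigethies.
Apply epenthesis: thiwigethies → thiwigetohies.
So the correct form is thiwigetohies, option (C).
(A) thiwiehies is wrong: it uses conditional instead of imperative for mood.
(B) thiwigothuas is wrong: it fails to apply the sound rule(s).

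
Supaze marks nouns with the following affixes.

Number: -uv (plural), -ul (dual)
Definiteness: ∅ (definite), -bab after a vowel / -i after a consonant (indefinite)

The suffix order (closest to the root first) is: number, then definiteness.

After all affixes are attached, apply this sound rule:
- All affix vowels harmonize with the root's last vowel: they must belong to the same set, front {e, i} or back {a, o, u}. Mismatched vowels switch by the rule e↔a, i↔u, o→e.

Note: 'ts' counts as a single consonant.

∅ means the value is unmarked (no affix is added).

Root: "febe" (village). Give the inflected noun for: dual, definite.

febeil

Attach number dual -ul → febeul.
definiteness = definite: zero marking, form stays febeul.
Apply vowel harmony: febeul → febeil.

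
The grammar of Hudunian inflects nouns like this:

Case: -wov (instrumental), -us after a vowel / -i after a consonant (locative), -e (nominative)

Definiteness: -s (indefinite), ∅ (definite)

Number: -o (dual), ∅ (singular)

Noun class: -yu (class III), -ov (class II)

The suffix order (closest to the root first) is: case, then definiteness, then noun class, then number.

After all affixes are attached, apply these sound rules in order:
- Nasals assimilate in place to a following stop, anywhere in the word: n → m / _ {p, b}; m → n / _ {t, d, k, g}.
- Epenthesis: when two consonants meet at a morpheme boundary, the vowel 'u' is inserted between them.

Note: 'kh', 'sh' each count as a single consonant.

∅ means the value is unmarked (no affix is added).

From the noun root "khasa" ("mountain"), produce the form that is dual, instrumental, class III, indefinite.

Attach case instrumental -wov → khasawov.
Attach definiteness indefinite -s → khasawovs.
Attach noun class class III -yu → khasawovsyu.
Attach number dual -o → khasawovsyuo.
Nasal assimilation: no change.
Apply epenthesis: khasawovsyuo → khasawovusuyuo.

khasawovusuyuo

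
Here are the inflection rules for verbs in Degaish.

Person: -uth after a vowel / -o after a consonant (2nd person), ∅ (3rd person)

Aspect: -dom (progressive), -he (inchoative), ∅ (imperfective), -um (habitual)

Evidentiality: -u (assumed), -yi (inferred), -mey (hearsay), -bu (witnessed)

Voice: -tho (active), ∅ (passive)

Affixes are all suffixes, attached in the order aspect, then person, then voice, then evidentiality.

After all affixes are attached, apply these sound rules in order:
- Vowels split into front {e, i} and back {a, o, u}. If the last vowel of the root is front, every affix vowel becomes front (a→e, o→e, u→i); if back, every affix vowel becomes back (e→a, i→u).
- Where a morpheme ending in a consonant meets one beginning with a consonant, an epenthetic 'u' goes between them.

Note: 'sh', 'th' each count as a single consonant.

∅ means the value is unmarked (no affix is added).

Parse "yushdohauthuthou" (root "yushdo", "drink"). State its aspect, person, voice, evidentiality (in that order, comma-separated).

inchoative, 2nd person, active, assumed

Segment: yushdo-he-uth-tho-u.
aspect: -he → inchoative.
person: -uth/o → 2nd person.
voice: -tho → active.
evidentiality: -u → assumed.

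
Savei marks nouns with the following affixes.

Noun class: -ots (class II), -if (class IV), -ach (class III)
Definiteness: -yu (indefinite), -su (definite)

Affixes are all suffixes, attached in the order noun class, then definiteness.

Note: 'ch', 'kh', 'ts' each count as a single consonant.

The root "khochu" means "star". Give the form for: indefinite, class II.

Attach noun class class II -ots → khochuots.
Attach definiteness indefinite -yu → khochuotsyu.

khochuotsyu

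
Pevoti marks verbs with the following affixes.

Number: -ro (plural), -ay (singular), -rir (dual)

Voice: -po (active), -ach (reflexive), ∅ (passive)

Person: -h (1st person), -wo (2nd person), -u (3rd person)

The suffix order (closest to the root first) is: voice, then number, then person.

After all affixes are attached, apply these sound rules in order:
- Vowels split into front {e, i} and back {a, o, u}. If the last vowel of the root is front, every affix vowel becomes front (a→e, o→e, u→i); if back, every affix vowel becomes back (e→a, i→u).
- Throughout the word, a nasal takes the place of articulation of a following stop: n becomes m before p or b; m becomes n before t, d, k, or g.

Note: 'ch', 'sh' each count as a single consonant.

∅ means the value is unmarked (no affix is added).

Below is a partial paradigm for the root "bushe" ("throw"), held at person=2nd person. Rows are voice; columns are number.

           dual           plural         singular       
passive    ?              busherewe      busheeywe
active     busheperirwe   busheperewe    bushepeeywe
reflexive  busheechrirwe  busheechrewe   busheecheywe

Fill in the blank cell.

voice = passive: zero marking, form stays bushe.
Attach number dual -rir → busherir.
Attach person 2nd person -wo → busherirwo.
Apply vowel harmony: busherirwo → busherirwe.
Nasal assimilation: no change.

busherirwe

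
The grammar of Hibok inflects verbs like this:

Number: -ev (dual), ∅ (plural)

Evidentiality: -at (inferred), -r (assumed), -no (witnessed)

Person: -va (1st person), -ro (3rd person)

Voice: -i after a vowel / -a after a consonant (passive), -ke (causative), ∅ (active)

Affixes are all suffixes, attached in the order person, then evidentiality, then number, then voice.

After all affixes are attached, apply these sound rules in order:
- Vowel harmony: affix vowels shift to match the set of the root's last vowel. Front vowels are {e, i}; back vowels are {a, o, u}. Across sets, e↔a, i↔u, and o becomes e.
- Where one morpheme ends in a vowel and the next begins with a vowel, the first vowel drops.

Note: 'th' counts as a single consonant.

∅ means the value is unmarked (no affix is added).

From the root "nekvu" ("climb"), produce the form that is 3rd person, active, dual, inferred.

nekvuratav

Attach person 3rd person -ro → nekvuro.
Attach evidentiality inferred -at → nekvuroat.
Attach number dual -ev → nekvuroatev.
voice = active: zero marking, form stays nekvuroatev.
Apply vowel harmony: nekvuroatev → nekvuroatav.
Apply vowel deletion: nekvuroatav → nekvuratav.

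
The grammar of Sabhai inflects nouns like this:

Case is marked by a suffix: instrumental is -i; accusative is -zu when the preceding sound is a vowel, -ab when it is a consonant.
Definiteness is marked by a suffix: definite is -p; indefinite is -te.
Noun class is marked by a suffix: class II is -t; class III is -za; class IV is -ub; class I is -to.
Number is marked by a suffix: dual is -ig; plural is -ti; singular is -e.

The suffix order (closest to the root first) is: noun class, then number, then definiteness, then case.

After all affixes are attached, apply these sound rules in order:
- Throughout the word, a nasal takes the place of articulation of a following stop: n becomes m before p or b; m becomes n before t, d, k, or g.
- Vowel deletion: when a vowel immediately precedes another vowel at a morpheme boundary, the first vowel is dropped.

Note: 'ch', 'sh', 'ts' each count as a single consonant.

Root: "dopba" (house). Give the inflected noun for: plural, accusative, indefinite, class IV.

Attach noun class class IV -ub → dopbaub.
Attach number plural -ti → dopbaubti.
Attach definiteness indefinite -te → dopbaubtite.
Attach case accusative -zu (after vowel 'e') → dopbaubtitezu.
Nasal assimilation: no change.
Apply vowel deletion: dopbaubtitezu → dopbubtitezu.

dopbubtitezu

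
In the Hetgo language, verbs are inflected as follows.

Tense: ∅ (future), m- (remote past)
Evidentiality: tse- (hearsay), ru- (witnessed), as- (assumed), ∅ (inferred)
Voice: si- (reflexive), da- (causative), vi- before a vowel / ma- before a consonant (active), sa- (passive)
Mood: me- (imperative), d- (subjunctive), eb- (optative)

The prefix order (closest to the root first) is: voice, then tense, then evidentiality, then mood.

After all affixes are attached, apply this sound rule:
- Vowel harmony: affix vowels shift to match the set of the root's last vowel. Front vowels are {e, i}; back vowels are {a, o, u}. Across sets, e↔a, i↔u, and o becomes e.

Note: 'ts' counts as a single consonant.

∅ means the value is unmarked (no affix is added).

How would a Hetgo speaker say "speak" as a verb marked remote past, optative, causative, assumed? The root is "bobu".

Attach voice causative da- → dabobu.
Attach tense remote past m- → mdabobu.
Attach evidentiality assumed as- → asmdabobu.
Attach mood optative eb- → ebasmdabobu.
Apply vowel harmony: ebasmdabobu → abasmdabobu.

abasmdabobu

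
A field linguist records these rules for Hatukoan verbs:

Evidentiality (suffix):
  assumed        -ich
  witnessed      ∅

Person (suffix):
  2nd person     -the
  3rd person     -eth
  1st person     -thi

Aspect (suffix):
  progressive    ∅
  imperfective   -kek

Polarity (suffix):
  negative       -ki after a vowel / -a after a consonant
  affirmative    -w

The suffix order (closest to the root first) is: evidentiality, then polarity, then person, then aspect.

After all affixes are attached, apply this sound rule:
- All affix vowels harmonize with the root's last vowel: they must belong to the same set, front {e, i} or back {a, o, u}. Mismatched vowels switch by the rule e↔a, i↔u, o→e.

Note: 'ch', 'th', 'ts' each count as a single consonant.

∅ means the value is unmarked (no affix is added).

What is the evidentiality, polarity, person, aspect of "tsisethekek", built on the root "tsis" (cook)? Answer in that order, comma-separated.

witnessed, negative, 2nd person, imperfective

Segment: tsis-a-the-kek.
evidentiality: ∅ → witnessed.
polarity: -ki/a → negative.
person: -the → 2nd person.
aspect: -kek → imperfective.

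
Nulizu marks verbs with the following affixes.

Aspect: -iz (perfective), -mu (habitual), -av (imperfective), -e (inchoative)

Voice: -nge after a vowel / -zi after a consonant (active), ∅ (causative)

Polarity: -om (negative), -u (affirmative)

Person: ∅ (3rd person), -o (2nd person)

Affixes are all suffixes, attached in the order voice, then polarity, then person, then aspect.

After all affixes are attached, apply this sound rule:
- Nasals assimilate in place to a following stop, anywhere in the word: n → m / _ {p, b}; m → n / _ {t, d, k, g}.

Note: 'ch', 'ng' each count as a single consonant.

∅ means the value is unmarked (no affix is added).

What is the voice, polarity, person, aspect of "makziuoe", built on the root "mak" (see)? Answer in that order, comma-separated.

Segment: mak-zi-u-o-e.
voice: -nge/zi → active.
polarity: -u → affirmative.
person: -o → 2nd person.
aspect: -e → inchoative.

active, affirmative, 2nd person, inchoative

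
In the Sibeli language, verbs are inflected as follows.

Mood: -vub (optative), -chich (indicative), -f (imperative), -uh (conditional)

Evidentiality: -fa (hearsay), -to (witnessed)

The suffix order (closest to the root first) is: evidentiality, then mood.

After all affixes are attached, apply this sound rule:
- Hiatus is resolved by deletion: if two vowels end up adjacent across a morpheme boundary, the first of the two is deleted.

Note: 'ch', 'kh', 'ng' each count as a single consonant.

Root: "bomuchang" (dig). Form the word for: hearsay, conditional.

bomuchangfuh

Attach evidentiality hearsay -fa → bomuchangfa.
Attach mood conditional -uh → bomuchangfauh.
Apply vowel deletion: bomuchangfauh → bomuchangfuh.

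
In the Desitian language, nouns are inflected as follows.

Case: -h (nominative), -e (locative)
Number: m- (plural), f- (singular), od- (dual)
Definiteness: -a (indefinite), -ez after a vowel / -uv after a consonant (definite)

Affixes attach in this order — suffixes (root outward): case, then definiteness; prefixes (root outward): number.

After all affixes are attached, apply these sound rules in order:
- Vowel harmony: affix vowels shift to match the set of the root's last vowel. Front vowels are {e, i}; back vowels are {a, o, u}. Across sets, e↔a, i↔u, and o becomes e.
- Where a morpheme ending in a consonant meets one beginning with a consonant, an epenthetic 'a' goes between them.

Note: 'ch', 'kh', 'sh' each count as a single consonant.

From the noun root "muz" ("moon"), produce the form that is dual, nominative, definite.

Attach number dual od- → odmuz.
Attach case nominative -h → odmuzh.
Attach definiteness definite -uv (after consonant 'h') → odmuzhuv.
Vowel harmony: no change.
Apply epenthesis: odmuzhuv → odamuzahuv.

odamuzahuv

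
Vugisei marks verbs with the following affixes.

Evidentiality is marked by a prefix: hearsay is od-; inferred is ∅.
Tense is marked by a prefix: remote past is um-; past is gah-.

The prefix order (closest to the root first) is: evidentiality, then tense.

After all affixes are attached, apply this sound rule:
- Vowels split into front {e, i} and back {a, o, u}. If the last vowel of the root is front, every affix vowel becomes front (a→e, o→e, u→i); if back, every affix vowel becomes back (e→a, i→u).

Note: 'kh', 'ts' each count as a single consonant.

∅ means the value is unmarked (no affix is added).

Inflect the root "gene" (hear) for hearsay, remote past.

imedgene

Attach evidentiality hearsay od- → odgene.
Attach tense remote past um- → umodgene.
Apply vowel harmony: umodgene → imedgene.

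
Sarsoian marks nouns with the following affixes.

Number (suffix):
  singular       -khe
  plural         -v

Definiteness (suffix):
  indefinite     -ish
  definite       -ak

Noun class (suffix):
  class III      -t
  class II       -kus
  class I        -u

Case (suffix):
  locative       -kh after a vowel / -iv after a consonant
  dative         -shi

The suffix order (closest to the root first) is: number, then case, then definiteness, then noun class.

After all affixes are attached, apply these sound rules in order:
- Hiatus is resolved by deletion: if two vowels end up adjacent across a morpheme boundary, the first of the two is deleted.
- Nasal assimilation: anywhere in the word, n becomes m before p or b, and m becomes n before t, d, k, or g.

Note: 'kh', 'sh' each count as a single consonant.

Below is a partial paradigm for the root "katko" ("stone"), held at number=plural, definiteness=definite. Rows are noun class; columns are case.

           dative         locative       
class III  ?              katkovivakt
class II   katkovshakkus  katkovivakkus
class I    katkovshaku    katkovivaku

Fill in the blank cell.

Attach number plural -v → katkov.
Attach case dative -shi → katkovshi.
Attach definiteness definite -ak → katkovshiak.
Attach noun class class III -t → katkovshiakt.
Apply vowel deletion: katkovshiakt → katkovshakt.
Nasal assimilation: no change.

katkovshakt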